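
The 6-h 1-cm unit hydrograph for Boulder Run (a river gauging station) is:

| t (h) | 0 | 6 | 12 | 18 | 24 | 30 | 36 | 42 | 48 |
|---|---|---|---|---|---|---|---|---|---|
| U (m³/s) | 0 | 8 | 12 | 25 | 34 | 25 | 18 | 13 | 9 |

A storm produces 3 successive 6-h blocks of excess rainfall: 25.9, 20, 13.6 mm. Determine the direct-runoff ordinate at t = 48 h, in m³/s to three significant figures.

By discrete convolution, Q_j = Σ (P_i / 10 mm) · U_{j−i}.
At t = 48 h (j=8): Q = (25.9/10)·9 + (20/10)·13 + (13.6/10)·18 = 73.8 m³/s.

Q ≈ 73.8 m³/s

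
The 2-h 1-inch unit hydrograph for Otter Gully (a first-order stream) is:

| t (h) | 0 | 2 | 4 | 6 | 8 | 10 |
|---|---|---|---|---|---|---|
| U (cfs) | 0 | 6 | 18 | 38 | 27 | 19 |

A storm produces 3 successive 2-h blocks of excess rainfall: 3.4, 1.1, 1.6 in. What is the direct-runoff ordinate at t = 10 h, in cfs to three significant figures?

By discrete convolution, Q_j = Σ (P_i / 1 in) · U_{j−i}.
At t = 10 h (j=5): Q = (3.4/1)·19 + (1.1/1)·27 + (1.6/1)·38 = 155 cfs.

Q ≈ 155 cfs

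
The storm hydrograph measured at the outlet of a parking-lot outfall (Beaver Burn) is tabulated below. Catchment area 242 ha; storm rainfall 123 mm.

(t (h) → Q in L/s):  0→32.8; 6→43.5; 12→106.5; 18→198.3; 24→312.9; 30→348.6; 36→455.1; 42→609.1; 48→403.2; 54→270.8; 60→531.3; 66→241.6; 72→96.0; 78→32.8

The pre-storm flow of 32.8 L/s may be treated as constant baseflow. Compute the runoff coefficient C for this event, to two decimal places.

C ≈ 0.23

ΣQ_DR = 3223 L/s; V = ΣQ_DR·Δt = 6.962 × 10^7 L.
Runoff depth d = V / A = 28.77 mm.
C = d / P = 28.77 / 123 = 0.23.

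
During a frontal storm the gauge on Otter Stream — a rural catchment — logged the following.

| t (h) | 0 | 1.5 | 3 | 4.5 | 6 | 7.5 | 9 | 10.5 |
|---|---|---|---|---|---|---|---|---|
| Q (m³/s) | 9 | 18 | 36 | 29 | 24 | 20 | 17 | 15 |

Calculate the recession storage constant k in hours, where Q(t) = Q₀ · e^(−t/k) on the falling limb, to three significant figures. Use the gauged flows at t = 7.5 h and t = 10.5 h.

k ≈ 10.4 h

On the falling limb, Q drops from 20 to 15 m³/s between t = 7.5 h and t = 10.5 h (Δt = 3 h).
k = −Δt / ln(Q₂/Q₁) = −3 / ln(15/20) = 10.4 h.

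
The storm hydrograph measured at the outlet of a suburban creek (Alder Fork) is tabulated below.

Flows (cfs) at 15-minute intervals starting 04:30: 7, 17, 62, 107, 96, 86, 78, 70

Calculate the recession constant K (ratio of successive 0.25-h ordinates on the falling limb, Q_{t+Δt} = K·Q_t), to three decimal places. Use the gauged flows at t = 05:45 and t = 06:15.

K ≈ 0.902

Using the recession-limb readings at t = 05:45 and t = 06:15: Q falls from 86 to 70 cfs over 2 intervals.
K = (Q₂/Q₁)^(1/2) = (70/86)^(1/2) = 0.902.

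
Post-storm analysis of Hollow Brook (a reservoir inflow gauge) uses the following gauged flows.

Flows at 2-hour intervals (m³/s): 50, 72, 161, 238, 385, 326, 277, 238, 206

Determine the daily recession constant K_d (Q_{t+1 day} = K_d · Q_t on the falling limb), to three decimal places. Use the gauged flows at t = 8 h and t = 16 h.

Between t = 8 h and t = 16 h the flow falls from 385 to 206 m³/s over 4×2 h = 8 h.
Per-interval ratio K = (206/385)^(1/4) = 0.8553; K_d = K^(24/2) = 0.153.

K_d ≈ 0.153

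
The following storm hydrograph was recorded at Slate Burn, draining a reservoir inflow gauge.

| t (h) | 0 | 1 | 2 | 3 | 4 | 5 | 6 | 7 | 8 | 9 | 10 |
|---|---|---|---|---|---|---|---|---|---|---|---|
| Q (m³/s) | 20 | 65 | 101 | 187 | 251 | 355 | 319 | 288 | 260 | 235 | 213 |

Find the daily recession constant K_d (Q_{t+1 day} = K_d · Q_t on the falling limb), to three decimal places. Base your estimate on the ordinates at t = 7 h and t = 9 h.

Between t = 7 h and t = 9 h the flow falls from 288 to 235 m³/s over 2×1 h = 2 h.
Per-interval ratio K = (235/288)^(1/2) = 0.9033; K_d = K^(24/1) = 0.087.

K_d ≈ 0.087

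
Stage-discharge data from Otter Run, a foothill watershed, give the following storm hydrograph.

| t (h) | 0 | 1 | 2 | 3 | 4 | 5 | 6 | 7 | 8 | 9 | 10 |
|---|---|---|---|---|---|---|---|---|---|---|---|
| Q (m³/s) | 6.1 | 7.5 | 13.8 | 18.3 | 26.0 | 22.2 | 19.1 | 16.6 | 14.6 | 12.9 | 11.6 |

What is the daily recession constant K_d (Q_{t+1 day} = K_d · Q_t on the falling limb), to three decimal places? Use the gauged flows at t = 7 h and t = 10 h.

K_d ≈ 0.057

Between t = 7 h and t = 10 h the flow falls from 16.6 to 11.6 m³/s over 3×1 h = 3 h.
Per-interval ratio K = (11.6/16.6)^(1/3) = 0.8874; K_d = K^(24/1) = 0.057.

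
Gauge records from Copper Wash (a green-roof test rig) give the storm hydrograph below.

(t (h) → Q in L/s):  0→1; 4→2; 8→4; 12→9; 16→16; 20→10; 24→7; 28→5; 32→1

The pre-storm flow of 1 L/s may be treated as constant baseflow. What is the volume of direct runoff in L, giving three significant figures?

Direct-runoff ordinates (Q − Q_b): 0.0, 1.0, 3.0, 8.0, 15.0, 9.0, 6.0, 4.0, 0.0 L/s.
ΣQ_DR = 46.00 L/s.
With Δt = 4 h = 14400 s, V = ΣQ_DR · Δt = 46.00 × 14400 = 6.62 × 10^5 L.

V ≈ 6.62 × 10^5 L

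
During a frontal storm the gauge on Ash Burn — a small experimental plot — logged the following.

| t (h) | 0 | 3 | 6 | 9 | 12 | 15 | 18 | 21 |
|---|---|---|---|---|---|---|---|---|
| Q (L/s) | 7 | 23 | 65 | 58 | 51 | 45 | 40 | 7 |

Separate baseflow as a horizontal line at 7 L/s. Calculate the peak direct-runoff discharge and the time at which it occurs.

Q_p = 58.0 L/s at t = 6 h

Subtracting baseflow gives direct-runoff ordinates: 0.0, 16.0, 58.0, 51.0, 44.0, 38.0, 33.0, 0.0 L/s.
The maximum is 58.0 L/s, occurring at the reading for t = 6 h.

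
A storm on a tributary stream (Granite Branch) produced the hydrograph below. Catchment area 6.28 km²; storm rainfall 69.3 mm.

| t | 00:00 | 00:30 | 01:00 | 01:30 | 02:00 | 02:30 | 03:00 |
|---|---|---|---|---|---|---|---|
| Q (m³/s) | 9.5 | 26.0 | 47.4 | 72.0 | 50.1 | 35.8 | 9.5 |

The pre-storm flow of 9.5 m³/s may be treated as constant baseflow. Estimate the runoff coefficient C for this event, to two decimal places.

ΣQ_DR = 183.8 m³/s; V = ΣQ_DR·Δt = 3.308 × 10^5 m³.
Runoff depth d = V / A = 52.68 mm.
C = d / P = 52.68 / 69.3 = 0.76.

C ≈ 0.76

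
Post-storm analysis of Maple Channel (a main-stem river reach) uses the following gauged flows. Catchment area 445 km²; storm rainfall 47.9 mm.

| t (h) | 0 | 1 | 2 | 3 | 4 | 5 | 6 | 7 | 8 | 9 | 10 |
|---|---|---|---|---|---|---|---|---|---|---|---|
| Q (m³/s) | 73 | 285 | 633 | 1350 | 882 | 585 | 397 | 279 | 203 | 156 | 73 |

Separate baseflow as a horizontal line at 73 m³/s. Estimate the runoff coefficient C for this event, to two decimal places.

C ≈ 0.69

ΣQ_DR = 4113 m³/s; V = ΣQ_DR·Δt = 1.481 × 10^7 m³.
Runoff depth d = V / A = 33.27 mm.
C = d / P = 33.27 / 47.9 = 0.69.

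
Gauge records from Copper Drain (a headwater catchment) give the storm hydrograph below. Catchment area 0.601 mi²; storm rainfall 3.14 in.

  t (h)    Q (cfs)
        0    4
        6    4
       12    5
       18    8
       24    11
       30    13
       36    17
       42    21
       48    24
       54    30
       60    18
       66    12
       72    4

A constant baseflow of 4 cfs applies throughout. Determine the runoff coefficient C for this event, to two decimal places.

C ≈ 0.59

ΣQ_DR = 119.0 cfs; V = ΣQ_DR·Δt = 2.570 × 10^6 ft³.
Runoff depth d = V / A = 1.841 in.
C = d / P = 1.841 / 3.14 = 0.59.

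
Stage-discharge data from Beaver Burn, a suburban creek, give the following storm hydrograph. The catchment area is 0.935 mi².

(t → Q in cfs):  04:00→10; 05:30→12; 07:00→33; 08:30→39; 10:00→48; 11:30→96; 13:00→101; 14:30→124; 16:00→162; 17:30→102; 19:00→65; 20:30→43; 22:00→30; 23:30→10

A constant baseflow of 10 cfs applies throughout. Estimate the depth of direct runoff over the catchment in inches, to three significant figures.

d ≈ 1.83 in

Direct runoff: 0.0, 2.0, 23.0, 29.0, 38.0, 86.0, 91.0, 114.0, 152.0, 92.0, 55.0, 33.0, 20.0, 0.0 cfs; ΣQ_DR = 735.0 cfs.
V = ΣQ_DR · Δt = 735.0 × 5400 s = 3.969 × 10^6 ft³.
Over A = 0.935 mi², depth = V / A = 1.83 in.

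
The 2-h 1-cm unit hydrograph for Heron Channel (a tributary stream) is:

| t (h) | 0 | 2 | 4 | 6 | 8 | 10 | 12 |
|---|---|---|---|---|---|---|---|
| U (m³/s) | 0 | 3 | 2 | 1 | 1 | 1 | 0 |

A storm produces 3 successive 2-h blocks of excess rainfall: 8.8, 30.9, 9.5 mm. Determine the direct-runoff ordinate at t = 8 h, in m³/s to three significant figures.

Q ≈ 5.87 m³/s

By discrete convolution, Q_j = Σ (P_i / 10 mm) · U_{j−i}.
At t = 8 h (j=4): Q = (8.8/10)·1 + (30.9/10)·1 + (9.5/10)·2 = 5.87 m³/s.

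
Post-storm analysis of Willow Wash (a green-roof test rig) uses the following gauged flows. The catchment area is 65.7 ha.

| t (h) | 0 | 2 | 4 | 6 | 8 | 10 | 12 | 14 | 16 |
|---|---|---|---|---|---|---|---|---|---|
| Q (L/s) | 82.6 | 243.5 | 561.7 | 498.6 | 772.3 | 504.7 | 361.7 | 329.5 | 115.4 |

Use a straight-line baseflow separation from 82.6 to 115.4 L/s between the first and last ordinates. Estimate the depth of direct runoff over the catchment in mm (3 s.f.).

Direct runoff: 0.00, 156.80, 470.90, 403.70, 673.30, 401.60, 254.50, 218.20, 0.00 L/s; ΣQ_DR = 2579 L/s.
V = ΣQ_DR · Δt = 2579 × 7200 s = 1.857 × 10^7 L.
Over A = 65.7 ha, depth = V / A = 28.3 mm.

d ≈ 28.3 mm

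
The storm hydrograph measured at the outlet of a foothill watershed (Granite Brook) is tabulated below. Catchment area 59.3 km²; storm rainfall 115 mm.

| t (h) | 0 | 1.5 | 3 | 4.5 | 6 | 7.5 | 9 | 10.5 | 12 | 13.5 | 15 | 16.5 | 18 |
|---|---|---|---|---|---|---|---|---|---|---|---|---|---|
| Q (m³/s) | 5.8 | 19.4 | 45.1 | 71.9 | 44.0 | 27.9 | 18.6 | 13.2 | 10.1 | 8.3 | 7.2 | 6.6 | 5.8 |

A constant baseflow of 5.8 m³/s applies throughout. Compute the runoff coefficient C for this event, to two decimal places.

C ≈ 0.17

ΣQ_DR = 208.5 m³/s; V = ΣQ_DR·Δt = 1.126 × 10^6 m³.
Runoff depth d = V / A = 18.99 mm.
C = d / P = 18.99 / 115 = 0.17.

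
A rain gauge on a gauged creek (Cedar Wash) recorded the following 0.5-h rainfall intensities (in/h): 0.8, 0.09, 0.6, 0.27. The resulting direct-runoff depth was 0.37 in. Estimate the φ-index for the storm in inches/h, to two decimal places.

φ ≈ 0.33 in/h

Only the 2 blocks with intensity above φ contribute runoff: 0.8, 0.6 in/h.
Σ(I−φ)·Δt = d  ⇒  (0.8+0.6 − 2φ)·0.5 = 0.37
φ = (1.400 − 0.37/0.5) / 2 = 0.33 in/h.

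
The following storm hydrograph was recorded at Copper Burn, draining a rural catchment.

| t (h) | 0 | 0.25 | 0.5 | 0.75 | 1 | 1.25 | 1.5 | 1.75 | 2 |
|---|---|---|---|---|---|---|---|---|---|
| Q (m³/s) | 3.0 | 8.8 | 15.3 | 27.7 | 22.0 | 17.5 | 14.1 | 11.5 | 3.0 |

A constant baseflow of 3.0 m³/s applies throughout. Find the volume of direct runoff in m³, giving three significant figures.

V ≈ 86300 m³

Direct-runoff ordinates (Q − Q_b): 0.0, 5.8, 12.3, 24.7, 19.0, 14.5, 11.1, 8.5, 0.0 m³/s.
ΣQ_DR = 95.90 m³/s.
With Δt = 0.25 h = 900 s, V = ΣQ_DR · Δt = 95.90 × 900 = 86300 m³.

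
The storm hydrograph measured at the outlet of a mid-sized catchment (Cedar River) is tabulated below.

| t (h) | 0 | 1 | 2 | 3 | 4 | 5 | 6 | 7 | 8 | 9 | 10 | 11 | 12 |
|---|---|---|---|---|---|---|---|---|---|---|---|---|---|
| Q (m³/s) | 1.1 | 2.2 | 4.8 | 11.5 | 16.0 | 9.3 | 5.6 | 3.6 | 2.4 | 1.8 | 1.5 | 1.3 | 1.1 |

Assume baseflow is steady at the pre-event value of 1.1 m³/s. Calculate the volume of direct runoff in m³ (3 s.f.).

Direct-runoff ordinates (Q − Q_b): 0.0, 1.1, 3.7, 10.4, 14.9, 8.2, 4.5, 2.5, 1.3, 0.7, 0.4, 0.2, 0.0 m³/s.
ΣQ_DR = 47.90 m³/s.
With Δt = 1 h = 3600 s, V = ΣQ_DR · Δt = 47.90 × 3600 = 1.72 × 10^5 m³.

V ≈ 1.72 × 10^5 m³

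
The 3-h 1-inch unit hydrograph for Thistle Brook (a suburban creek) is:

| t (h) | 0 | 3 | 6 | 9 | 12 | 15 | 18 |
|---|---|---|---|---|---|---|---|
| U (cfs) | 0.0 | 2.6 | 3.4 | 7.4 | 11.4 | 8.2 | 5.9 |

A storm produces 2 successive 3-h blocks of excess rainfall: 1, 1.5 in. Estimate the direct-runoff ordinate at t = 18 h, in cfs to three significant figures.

Q ≈ 18.2 cfs

By discrete convolution, Q_j = Σ (P_i / 1 in) · U_{j−i}.
At t = 18 h (j=6): Q = (1/1)·5.9 + (1.5/1)·8.2 = 18.2 cfs.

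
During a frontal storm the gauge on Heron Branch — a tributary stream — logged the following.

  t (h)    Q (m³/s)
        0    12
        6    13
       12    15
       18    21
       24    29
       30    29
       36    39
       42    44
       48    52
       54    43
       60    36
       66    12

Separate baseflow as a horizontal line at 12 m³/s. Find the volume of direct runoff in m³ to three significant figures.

V ≈ 4.34 × 10^6 m³

Direct-runoff ordinates (Q − Q_b): 0.0, 1.0, 3.0, 9.0, 17.0, 17.0, 27.0, 32.0, 40.0, 31.0, 24.0, 0.0 m³/s.
ΣQ_DR = 201.0 m³/s.
With Δt = 6 h = 21600 s, V = ΣQ_DR · Δt = 201.0 × 21600 = 4.34 × 10^6 m³.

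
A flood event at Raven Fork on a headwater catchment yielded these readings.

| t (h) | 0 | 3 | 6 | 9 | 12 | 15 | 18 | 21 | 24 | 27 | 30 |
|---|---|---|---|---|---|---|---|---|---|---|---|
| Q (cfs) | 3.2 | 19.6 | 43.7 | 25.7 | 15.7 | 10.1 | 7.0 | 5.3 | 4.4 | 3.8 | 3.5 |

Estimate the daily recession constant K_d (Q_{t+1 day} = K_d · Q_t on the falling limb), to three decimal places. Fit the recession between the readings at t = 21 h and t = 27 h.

Between t = 21 h and t = 27 h the flow falls from 5.3 to 3.8 cfs over 2×3 h = 6 h.
Per-interval ratio K = (3.8/5.3)^(1/2) = 0.8467; K_d = K^(24/3) = 0.264.

K_d ≈ 0.264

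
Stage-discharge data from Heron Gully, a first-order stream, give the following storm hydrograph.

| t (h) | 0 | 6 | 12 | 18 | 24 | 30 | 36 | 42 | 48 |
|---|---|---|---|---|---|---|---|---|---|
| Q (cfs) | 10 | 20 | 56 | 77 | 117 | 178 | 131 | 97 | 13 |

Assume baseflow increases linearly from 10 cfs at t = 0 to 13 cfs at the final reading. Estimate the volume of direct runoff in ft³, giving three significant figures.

Direct-runoff ordinates (Q − Q_b): 0.00, 9.62, 45.25, 65.88, 105.50, 166.12, 118.75, 84.38, 0.00 cfs.
ΣQ_DR = 595.5 cfs.
With Δt = 6 h = 21600 s, V = ΣQ_DR · Δt = 595.5 × 21600 = 1.29 × 10^7 ft³.

V ≈ 1.29 × 10^7 ft³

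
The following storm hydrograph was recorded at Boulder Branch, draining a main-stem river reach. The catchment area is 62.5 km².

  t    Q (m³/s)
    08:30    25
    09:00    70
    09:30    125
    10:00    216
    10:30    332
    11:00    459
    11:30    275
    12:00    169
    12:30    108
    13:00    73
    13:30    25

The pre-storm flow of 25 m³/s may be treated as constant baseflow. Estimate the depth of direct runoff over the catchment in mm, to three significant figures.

d ≈ 46.1 mm

Direct runoff: 0.0, 45.0, 100.0, 191.0, 307.0, 434.0, 250.0, 144.0, 83.0, 48.0, 0.0 m³/s; ΣQ_DR = 1602 m³/s.
V = ΣQ_DR · Δt = 1602 × 1800 s = 2.884 × 10^6 m³.
Over A = 62.5 km², depth = V / A = 46.1 mm.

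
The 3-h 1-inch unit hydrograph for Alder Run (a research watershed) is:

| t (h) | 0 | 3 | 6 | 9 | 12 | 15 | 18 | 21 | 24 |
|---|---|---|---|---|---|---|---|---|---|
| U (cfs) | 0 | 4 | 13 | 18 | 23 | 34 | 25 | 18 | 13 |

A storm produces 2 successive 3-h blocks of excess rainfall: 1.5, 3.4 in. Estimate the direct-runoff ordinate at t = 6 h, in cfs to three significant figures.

By discrete convolution, Q_j = Σ (P_i / 1 in) · U_{j−i}.
At t = 6 h (j=2): Q = (1.5/1)·13 + (3.4/1)·4 = 33.1 cfs.

Q ≈ 33.1 cfs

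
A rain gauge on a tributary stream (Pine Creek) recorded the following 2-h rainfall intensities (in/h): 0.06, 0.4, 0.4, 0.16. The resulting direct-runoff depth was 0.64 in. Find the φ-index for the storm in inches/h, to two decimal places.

φ ≈ 0.24 in/h

Only the 2 blocks with intensity above φ contribute runoff: 0.4, 0.4 in/h.
Σ(I−φ)·Δt = d  ⇒  (0.4+0.4 − 2φ)·2 = 0.64
φ = (0.8000 − 0.64/2) / 2 = 0.24 in/h.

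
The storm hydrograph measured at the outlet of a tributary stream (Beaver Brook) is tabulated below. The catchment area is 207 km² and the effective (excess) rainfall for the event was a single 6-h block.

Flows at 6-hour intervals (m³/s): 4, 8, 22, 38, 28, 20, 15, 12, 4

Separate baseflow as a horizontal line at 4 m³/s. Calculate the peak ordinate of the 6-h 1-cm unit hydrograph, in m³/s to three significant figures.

U_p ≈ 28.3 m³/s

Direct runoff: 0.0, 4.0, 18.0, 34.0, 24.0, 16.0, 11.0, 8.0, 0.0 m³/s; ΣQ_DR = 115.0 m³/s, peak = 34.0 m³/s.
Runoff depth d = ΣQ_DR·Δt / A = 115.0 × 21600 / (207 km²) = 12.00 mm.
The 1-cm UH is the DRH scaled by (10 mm)/d, so U_p = 34.0 × 10/12.00 = 28.3 m³/s.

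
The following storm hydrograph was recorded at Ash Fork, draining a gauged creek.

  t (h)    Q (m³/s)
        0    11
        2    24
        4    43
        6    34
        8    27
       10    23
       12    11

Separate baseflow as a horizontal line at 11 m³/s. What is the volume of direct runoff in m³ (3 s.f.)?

V ≈ 6.91 × 10^5 m³

Direct-runoff ordinates (Q − Q_b): 0.0, 13.0, 32.0, 23.0, 16.0, 12.0, 0.0 m³/s.
ΣQ_DR = 96.00 m³/s.
With Δt = 2 h = 7200 s, V = ΣQ_DR · Δt = 96.00 × 7200 = 6.91 × 10^5 m³.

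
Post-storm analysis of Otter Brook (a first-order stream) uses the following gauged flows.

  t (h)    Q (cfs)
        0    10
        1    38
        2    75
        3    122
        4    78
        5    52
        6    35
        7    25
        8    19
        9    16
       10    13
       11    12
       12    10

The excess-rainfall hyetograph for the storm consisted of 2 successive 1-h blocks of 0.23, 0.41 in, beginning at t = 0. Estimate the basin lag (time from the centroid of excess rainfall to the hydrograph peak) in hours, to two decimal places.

Centroid of excess rainfall: t_c = Σ P_i·t̄_i / ΣP_i = 1.1406 h (block centres at 0.5, 1.5 h).
Hydrograph peak occurs at t = 3 h, so basin lag t_L = 3 − 1.1406 = 1.86 h.

t_L ≈ 1.86 h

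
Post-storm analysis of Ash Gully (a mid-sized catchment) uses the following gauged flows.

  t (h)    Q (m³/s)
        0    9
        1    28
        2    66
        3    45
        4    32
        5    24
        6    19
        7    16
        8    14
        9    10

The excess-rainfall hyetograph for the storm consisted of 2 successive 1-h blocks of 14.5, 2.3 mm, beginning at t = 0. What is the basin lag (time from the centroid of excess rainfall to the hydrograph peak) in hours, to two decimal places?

Centroid of excess rainfall: t_c = Σ P_i·t̄_i / ΣP_i = 0.6369 h (block centres at 0.5, 1.5 h).
Hydrograph peak occurs at t = 2 h, so basin lag t_L = 2 − 0.6369 = 1.36 h.

t_L ≈ 1.36 h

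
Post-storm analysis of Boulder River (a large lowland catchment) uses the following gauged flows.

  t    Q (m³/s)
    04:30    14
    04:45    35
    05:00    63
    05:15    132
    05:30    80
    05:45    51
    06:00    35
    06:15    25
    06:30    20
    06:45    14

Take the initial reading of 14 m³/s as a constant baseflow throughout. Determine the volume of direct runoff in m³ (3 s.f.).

Direct-runoff ordinates (Q − Q_b): 0.0, 21.0, 49.0, 118.0, 66.0, 37.0, 21.0, 11.0, 6.0, 0.0 m³/s.
ΣQ_DR = 329.0 m³/s.
With Δt = 0.25 h = 900 s, V = ΣQ_DR · Δt = 329.0 × 900 = 2.96 × 10^5 m³.

V ≈ 2.96 × 10^5 m³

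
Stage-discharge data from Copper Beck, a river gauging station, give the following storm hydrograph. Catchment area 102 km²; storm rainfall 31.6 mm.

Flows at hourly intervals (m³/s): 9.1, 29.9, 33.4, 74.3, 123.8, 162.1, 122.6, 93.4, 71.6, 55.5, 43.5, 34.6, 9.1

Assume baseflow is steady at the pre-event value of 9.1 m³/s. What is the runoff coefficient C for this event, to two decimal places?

C ≈ 0.83

ΣQ_DR = 744.6 m³/s; V = ΣQ_DR·Δt = 2.681 × 10^6 m³.
Runoff depth d = V / A = 26.28 mm.
C = d / P = 26.28 / 31.6 = 0.83.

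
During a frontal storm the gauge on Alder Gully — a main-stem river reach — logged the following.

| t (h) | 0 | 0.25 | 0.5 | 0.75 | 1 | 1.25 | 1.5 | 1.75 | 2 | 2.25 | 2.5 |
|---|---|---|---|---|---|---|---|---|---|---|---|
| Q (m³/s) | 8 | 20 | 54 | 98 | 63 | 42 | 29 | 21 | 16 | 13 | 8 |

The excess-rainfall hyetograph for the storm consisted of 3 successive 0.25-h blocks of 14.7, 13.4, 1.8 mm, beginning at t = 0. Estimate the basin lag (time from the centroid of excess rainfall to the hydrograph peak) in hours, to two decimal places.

Centroid of excess rainfall: t_c = Σ P_i·t̄_i / ΣP_i = 0.2671 h (block centres at 0.125, 0.375, 0.625 h).
Hydrograph peak occurs at t = 0.75 h, so basin lag t_L = 0.75 − 0.2671 = 0.48 h.

t_L ≈ 0.48 h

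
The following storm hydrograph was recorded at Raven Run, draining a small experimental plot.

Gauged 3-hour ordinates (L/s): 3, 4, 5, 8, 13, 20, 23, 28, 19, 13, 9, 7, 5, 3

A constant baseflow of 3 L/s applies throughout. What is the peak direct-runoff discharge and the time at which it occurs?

Subtracting baseflow gives direct-runoff ordinates: 0.0, 1.0, 2.0, 5.0, 10.0, 17.0, 20.0, 25.0, 16.0, 10.0, 6.0, 4.0, 2.0, 0.0 L/s.
The maximum is 25.0 L/s, occurring at the reading for t = 21 h.

Q_p = 25.0 L/s at t = 21 h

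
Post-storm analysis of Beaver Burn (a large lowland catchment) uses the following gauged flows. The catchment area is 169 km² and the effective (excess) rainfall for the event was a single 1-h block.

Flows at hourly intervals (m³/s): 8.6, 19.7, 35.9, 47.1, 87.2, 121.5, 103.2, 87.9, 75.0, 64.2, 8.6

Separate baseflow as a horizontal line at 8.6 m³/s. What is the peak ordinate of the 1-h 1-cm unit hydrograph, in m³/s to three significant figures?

Direct runoff: 0.0, 11.1, 27.3, 38.5, 78.6, 112.9, 94.6, 79.3, 66.4, 55.6, 0.0 m³/s; ΣQ_DR = 564.3 m³/s, peak = 112.9 m³/s.
Runoff depth d = ΣQ_DR·Δt / A = 564.3 × 3600 / (169 km²) = 12.02 mm.
The 1-cm UH is the DRH scaled by (10 mm)/d, so U_p = 112.9 × 10/12.02 = 93.9 m³/s.

U_p ≈ 93.9 m³/s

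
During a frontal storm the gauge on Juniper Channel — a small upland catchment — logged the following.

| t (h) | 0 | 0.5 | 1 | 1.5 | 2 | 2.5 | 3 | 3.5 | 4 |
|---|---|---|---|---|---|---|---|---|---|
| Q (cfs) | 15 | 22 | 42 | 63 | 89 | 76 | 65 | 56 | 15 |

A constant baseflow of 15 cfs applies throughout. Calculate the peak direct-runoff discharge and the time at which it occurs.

Q_p = 74.0 cfs at t = 2 h

Subtracting baseflow gives direct-runoff ordinates: 0.0, 7.0, 27.0, 48.0, 74.0, 61.0, 50.0, 41.0, 0.0 cfs.
The maximum is 74.0 cfs, occurring at the reading for t = 2 h.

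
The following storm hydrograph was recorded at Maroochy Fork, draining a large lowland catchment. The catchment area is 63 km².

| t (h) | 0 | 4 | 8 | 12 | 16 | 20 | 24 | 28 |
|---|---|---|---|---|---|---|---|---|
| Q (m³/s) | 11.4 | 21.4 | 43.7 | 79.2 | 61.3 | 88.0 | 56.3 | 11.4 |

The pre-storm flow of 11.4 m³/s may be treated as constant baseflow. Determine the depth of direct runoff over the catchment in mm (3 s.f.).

d ≈ 64.3 mm

Direct runoff: 0.0, 10.0, 32.3, 67.8, 49.9, 76.6, 44.9, 0.0 m³/s; ΣQ_DR = 281.5 m³/s.
V = ΣQ_DR · Δt = 281.5 × 14400 s = 4.054 × 10^6 m³.
Over A = 63 km², depth = V / A = 64.3 mm.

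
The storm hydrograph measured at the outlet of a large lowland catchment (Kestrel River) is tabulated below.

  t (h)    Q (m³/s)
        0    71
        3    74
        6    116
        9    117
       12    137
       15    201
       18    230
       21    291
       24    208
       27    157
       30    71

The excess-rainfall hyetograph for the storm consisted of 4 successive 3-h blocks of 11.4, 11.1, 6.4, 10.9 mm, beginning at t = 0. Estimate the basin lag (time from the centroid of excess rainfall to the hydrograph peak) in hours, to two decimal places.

Centroid of excess rainfall: t_c = Σ P_i·t̄_i / ΣP_i = 5.7663 h (block centres at 1.5, 4.5, 7.5, 10.5 h).
Hydrograph peak occurs at t = 21 h, so basin lag t_L = 21 − 5.7663 = 15.23 h.

t_L ≈ 15.23 h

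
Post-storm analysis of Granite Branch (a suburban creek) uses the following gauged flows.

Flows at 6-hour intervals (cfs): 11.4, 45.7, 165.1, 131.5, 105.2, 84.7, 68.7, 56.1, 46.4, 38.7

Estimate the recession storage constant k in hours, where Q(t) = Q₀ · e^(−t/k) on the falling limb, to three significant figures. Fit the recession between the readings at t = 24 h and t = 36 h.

On the falling limb, Q drops from 105.2 to 68.7 cfs between t = 24 h and t = 36 h (Δt = 12 h).
k = −Δt / ln(Q₂/Q₁) = −12 / ln(68.7/105.2) = 28.2 h.

k ≈ 28.2 h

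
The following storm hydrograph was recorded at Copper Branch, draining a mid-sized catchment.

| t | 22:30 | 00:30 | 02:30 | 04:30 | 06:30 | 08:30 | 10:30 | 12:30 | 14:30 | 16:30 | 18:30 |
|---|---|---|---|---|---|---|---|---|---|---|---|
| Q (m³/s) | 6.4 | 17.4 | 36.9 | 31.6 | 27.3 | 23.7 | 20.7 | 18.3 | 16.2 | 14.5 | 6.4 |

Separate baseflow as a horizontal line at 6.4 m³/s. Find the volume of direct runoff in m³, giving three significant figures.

Direct-runoff ordinates (Q − Q_b): 0.0, 11.0, 30.5, 25.2, 20.9, 17.3, 14.3, 11.9, 9.8, 8.1, 0.0 m³/s.
ΣQ_DR = 149.0 m³/s.
With Δt = 2 h = 7200 s, V = ΣQ_DR · Δt = 149.0 × 7200 = 1.07 × 10^6 m³.

V ≈ 1.07 × 10^6 m³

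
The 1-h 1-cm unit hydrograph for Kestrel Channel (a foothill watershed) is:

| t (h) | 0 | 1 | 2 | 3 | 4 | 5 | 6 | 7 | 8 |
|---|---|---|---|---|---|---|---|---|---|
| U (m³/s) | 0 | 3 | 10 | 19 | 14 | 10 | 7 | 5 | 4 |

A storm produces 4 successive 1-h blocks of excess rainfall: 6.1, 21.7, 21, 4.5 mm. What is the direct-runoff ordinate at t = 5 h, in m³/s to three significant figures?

By discrete convolution, Q_j = Σ (P_i / 10 mm) · U_{j−i}.
At t = 5 h (j=5): Q = (6.1/10)·10 + (21.7/10)·14 + (21/10)·19 + (4.5/10)·10 = 80.9 m³/s.

Q ≈ 80.9 m³/s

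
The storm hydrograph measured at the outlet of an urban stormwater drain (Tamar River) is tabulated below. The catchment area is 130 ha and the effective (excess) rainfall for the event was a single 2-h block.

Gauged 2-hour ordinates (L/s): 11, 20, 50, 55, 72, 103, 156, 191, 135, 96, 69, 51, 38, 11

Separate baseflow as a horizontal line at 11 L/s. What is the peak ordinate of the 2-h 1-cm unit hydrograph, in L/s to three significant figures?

Direct runoff: 0.0, 9.0, 39.0, 44.0, 61.0, 92.0, 145.0, 180.0, 124.0, 85.0, 58.0, 40.0, 27.0, 0.0 L/s; ΣQ_DR = 904.0 L/s, peak = 180.0 L/s.
Runoff depth d = ΣQ_DR·Δt / A = 904.0 × 7200 / (130 ha) = 5.007 mm.
The 1-cm UH is the DRH scaled by (10 mm)/d, so U_p = 180.0 × 10/5.007 = 360 L/s.

U_p ≈ 360 L/s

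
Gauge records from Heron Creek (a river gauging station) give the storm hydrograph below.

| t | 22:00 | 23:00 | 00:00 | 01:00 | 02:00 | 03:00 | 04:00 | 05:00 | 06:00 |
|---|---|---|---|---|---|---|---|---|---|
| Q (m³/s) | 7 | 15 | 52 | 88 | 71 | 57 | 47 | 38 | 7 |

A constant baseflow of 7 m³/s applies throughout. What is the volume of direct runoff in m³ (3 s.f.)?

Direct-runoff ordinates (Q − Q_b): 0.0, 8.0, 45.0, 81.0, 64.0, 50.0, 40.0, 31.0, 0.0 m³/s.
ΣQ_DR = 319.0 m³/s.
With Δt = 1 h = 3600 s, V = ΣQ_DR · Δt = 319.0 × 3600 = 1.15 × 10^6 m³.

V ≈ 1.15 × 10^6 m³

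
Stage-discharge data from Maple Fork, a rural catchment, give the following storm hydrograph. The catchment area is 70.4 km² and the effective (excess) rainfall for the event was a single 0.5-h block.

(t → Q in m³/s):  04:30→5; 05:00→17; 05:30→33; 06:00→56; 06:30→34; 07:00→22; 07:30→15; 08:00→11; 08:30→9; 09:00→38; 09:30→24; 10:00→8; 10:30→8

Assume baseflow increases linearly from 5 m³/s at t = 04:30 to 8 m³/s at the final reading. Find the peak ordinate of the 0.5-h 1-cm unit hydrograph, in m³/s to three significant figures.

U_p ≈ 101 m³/s

Direct runoff: 0.00, 11.75, 27.50, 50.25, 28.00, 15.75, 8.50, 4.25, 2.00, 30.75, 16.50, 0.25, 0.00 m³/s; ΣQ_DR = 195.5 m³/s, peak = 50.25 m³/s.
Runoff depth d = ΣQ_DR·Δt / A = 195.5 × 1800 / (70.4 km²) = 4.999 mm.
The 1-cm UH is the DRH scaled by (10 mm)/d, so U_p = 50.25 × 10/4.999 = 101 m³/s.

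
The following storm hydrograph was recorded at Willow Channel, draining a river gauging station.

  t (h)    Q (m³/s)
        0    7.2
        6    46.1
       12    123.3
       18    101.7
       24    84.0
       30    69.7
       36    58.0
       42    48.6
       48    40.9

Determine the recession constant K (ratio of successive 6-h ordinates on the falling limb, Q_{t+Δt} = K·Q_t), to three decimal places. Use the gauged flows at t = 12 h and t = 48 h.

Using the recession-limb readings at t = 12 h and t = 48 h: Q falls from 123.3 to 40.9 m³/s over 6 intervals.
K = (Q₂/Q₁)^(1/6) = (40.9/123.3)^(1/6) = 0.832.

K ≈ 0.832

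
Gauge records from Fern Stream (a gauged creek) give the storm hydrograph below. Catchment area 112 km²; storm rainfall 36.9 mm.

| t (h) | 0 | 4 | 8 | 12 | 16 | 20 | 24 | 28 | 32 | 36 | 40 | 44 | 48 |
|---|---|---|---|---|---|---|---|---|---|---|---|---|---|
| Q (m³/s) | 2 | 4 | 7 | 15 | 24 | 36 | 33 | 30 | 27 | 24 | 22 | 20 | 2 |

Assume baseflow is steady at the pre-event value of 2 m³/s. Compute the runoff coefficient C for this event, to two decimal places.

ΣQ_DR = 220.0 m³/s; V = ΣQ_DR·Δt = 3.168 × 10^6 m³.
Runoff depth d = V / A = 28.29 mm.
C = d / P = 28.29 / 36.9 = 0.77.

C ≈ 0.77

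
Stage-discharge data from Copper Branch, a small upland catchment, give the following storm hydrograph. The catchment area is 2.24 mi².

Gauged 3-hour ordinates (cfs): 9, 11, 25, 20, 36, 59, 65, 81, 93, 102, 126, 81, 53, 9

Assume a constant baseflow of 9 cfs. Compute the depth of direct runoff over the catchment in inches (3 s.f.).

Direct runoff: 0.0, 2.0, 16.0, 11.0, 27.0, 50.0, 56.0, 72.0, 84.0, 93.0, 117.0, 72.0, 44.0, 0.0 cfs; ΣQ_DR = 644.0 cfs.
V = ΣQ_DR · Δt = 644.0 × 10800 s = 6.955 × 10^6 ft³.
Over A = 2.24 mi², depth = V / A = 1.34 in.

d ≈ 1.34 in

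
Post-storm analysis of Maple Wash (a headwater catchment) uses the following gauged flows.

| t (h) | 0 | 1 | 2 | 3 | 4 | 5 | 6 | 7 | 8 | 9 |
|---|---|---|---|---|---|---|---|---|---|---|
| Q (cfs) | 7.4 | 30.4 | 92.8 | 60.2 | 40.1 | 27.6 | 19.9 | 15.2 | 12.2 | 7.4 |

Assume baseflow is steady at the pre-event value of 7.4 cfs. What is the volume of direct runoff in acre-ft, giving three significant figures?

Direct-runoff ordinates (Q − Q_b): 0.0, 23.0, 85.4, 52.8, 32.7, 20.2, 12.5, 7.8, 4.8, 0.0 cfs.
ΣQ_DR = 239.2 cfs.
With Δt = 1 h = 3600 s, V = ΣQ_DR · Δt = 239.2 × 3600 = 8.61 × 10^5 ft³ = 19.8 acre-ft.

V ≈ 19.8 acre-ft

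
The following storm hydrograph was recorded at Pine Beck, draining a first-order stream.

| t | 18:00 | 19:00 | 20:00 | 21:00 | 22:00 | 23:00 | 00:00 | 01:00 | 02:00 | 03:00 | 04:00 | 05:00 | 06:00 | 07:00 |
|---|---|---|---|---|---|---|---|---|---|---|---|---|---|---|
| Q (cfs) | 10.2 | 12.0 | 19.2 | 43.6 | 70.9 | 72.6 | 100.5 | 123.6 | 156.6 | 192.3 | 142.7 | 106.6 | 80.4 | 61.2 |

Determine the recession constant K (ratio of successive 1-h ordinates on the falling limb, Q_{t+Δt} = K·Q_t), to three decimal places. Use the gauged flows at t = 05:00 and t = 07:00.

Using the recession-limb readings at t = 05:00 and t = 07:00: Q falls from 106.6 to 61.2 cfs over 2 intervals.
K = (Q₂/Q₁)^(1/2) = (61.2/106.6)^(1/2) = 0.758.

K ≈ 0.758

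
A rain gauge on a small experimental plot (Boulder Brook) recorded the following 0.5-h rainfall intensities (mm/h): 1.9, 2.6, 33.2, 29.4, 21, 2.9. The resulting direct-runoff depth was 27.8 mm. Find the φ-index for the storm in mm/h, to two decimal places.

φ ≈ 9.33 mm/h

Only the 3 blocks with intensity above φ contribute runoff: 33.2, 29.4, 21 mm/h.
Σ(I−φ)·Δt = d  ⇒  (33.2+29.4+21 − 3φ)·0.5 = 27.8
φ = (83.60 − 27.8/0.5) / 3 = 9.33 mm/h.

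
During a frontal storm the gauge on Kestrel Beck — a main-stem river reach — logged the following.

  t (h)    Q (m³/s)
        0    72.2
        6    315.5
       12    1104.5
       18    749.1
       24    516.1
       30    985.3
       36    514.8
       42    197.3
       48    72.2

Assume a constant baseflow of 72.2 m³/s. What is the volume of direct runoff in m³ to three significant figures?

V ≈ 8.37 × 10^7 m³

Direct-runoff ordinates (Q − Q_b): 0.0, 243.3, 1032.3, 676.9, 443.9, 913.1, 442.6, 125.1, 0.0 m³/s.
ΣQ_DR = 3877 m³/s.
With Δt = 6 h = 21600 s, V = ΣQ_DR · Δt = 3877 × 21600 = 8.37 × 10^7 m³.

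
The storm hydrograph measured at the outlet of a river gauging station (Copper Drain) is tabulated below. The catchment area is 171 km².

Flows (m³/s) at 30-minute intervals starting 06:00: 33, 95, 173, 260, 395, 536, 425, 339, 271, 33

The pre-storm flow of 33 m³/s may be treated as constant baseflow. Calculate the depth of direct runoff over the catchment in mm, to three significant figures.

d ≈ 23.5 mm

Direct runoff: 0.0, 62.0, 140.0, 227.0, 362.0, 503.0, 392.0, 306.0, 238.0, 0.0 m³/s; ΣQ_DR = 2230 m³/s.
V = ΣQ_DR · Δt = 2230 × 1800 s = 4.014 × 10^6 m³.
Over A = 171 km², depth = V / A = 23.5 mm.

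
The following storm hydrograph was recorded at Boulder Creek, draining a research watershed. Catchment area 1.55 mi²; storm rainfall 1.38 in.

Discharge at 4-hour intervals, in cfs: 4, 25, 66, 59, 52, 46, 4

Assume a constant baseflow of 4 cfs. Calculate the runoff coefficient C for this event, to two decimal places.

ΣQ_DR = 228.0 cfs; V = ΣQ_DR·Δt = 3.283 × 10^6 ft³.
Runoff depth d = V / A = 0.9118 in.
C = d / P = 0.9118 / 1.38 = 0.66.

C ≈ 0.66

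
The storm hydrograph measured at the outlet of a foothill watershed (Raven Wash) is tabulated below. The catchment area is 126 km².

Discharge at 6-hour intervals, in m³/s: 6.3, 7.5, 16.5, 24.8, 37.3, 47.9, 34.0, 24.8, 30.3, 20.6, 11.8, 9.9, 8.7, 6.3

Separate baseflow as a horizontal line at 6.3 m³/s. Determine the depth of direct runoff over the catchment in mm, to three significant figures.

d ≈ 34.0 mm

Direct runoff: 0.0, 1.2, 10.2, 18.5, 31.0, 41.6, 27.7, 18.5, 24.0, 14.3, 5.5, 3.6, 2.4, 0.0 m³/s; ΣQ_DR = 198.5 m³/s.
V = ΣQ_DR · Δt = 198.5 × 21600 s = 4.288 × 10^6 m³.
Over A = 126 km², depth = V / A = 34.0 mm.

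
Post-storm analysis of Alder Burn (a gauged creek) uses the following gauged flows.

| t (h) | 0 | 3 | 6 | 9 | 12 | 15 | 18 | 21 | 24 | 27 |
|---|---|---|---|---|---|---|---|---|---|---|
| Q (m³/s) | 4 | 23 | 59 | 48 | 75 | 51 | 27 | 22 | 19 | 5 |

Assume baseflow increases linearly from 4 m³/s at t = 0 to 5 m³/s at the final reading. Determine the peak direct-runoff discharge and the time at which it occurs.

Q_p = 70.56 m³/s at t = 12 h

Subtracting baseflow gives direct-runoff ordinates: 0.00, 18.89, 54.78, 43.67, 70.56, 46.44, 22.33, 17.22, 14.11, 0.00 m³/s.
The maximum is 70.56 m³/s, occurring at the reading for t = 12 h.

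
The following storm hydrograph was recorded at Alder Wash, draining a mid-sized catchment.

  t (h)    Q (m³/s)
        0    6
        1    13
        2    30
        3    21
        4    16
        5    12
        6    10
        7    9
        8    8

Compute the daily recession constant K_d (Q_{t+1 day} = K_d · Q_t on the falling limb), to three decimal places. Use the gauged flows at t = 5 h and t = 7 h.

K_d ≈ 0.032

Between t = 5 h and t = 7 h the flow falls from 12 to 9 m³/s over 2×1 h = 2 h.
Per-interval ratio K = (9/12)^(1/2) = 0.8660; K_d = K^(24/1) = 0.032.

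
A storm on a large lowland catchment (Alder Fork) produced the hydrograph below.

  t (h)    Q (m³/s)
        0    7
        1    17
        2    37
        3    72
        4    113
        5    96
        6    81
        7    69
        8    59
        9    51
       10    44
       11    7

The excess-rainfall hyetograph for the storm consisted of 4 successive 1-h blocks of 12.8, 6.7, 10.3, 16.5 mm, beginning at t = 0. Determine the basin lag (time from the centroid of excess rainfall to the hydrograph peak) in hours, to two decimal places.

t_L ≈ 1.84 h

Centroid of excess rainfall: t_c = Σ P_i·t̄_i / ΣP_i = 2.1587 h (block centres at 0.5, 1.5, 2.5, 3.5 h).
Hydrograph peak occurs at t = 4 h, so basin lag t_L = 4 − 2.1587 = 1.84 h.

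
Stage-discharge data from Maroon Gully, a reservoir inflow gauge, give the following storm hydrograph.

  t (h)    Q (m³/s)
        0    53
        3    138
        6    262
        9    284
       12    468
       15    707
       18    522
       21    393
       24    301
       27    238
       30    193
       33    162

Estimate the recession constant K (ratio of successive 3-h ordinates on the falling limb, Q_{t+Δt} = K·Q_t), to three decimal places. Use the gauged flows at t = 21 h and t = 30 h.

K ≈ 0.789

Using the recession-limb readings at t = 21 h and t = 30 h: Q falls from 393 to 193 m³/s over 3 intervals.
K = (Q₂/Q₁)^(1/3) = (193/393)^(1/3) = 0.789.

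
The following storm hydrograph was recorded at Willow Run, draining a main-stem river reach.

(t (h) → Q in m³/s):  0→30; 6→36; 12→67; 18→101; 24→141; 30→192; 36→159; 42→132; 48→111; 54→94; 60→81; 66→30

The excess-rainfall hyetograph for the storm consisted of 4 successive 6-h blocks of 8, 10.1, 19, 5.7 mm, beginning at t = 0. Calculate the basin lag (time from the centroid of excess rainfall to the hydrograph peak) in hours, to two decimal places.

Centroid of excess rainfall: t_c = Σ P_i·t̄_i / ΣP_i = 12.1402 h (block centres at 3, 9, 15, 21 h).
Hydrograph peak occurs at t = 30 h, so basin lag t_L = 30 − 12.1402 = 17.86 h.

t_L ≈ 17.86 h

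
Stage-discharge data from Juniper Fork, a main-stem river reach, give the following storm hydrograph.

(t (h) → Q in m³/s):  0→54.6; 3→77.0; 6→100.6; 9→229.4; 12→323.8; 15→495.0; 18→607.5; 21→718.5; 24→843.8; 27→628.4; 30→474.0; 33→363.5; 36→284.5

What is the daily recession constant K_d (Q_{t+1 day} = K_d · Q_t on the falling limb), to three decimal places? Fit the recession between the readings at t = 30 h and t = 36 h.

K_d ≈ 0.130

Between t = 30 h and t = 36 h the flow falls from 474.0 to 284.5 m³/s over 2×3 h = 6 h.
Per-interval ratio K = (284.5/474.0)^(1/2) = 0.7747; K_d = K^(24/3) = 0.130.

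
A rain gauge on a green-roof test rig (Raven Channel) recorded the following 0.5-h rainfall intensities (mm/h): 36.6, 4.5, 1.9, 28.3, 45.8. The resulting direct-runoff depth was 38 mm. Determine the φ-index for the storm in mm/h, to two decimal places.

Only the 3 blocks with intensity above φ contribute runoff: 36.6, 28.3, 45.8 mm/h.
Σ(I−φ)·Δt = d  ⇒  (36.6+28.3+45.8 − 3φ)·0.5 = 38
φ = (110.7 − 38/0.5) / 3 = 11.57 mm/h.

φ ≈ 11.57 mm/h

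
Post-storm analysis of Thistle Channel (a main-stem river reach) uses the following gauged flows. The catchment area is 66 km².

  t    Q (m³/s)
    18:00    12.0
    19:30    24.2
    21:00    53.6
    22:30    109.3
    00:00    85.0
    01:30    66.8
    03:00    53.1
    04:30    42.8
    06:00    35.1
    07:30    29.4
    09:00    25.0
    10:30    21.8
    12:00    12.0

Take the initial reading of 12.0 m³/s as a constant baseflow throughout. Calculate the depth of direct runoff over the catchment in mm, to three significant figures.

Direct runoff: 0.0, 12.2, 41.6, 97.3, 73.0, 54.8, 41.1, 30.8, 23.1, 17.4, 13.0, 9.8, 0.0 m³/s; ΣQ_DR = 414.1 m³/s.
V = ΣQ_DR · Δt = 414.1 × 5400 s = 2.236 × 10^6 m³.
Over A = 66 km², depth = V / A = 33.9 mm.

d ≈ 33.9 mm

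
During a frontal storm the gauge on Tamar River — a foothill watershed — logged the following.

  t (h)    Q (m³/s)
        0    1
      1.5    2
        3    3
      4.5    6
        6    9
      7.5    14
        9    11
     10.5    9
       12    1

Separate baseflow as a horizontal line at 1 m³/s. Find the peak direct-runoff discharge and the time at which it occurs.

Subtracting baseflow gives direct-runoff ordinates: 0.0, 1.0, 2.0, 5.0, 8.0, 13.0, 10.0, 8.0, 0.0 m³/s.
The maximum is 13.0 m³/s, occurring at the reading for t = 7.5 h.

Q_p = 13.0 m³/s at t = 7.5 h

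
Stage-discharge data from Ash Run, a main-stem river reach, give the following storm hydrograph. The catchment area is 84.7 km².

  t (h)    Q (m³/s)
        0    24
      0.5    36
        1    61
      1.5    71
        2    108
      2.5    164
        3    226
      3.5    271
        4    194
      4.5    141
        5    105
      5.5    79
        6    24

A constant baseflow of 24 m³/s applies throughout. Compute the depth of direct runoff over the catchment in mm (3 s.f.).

d ≈ 25.3 mm

Direct runoff: 0.0, 12.0, 37.0, 47.0, 84.0, 140.0, 202.0, 247.0, 170.0, 117.0, 81.0, 55.0, 0.0 m³/s; ΣQ_DR = 1192 m³/s.
V = ΣQ_DR · Δt = 1192 × 1800 s = 2.146 × 10^6 m³.
Over A = 84.7 km², depth = V / A = 25.3 mm.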